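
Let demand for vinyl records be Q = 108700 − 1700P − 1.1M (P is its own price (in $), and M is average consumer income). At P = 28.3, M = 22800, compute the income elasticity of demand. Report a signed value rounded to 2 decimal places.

At the given values, Q = 108700 − 1700(28.3) − 1.1(22800) = 35510.
∂Q/∂M = -1.1.
E = (-1.1) × (22800/35510) = -0.7062…

-0.71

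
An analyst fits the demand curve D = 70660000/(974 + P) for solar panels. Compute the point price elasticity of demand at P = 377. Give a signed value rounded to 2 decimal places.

-0.28

dD/dP = −70660000/(974 + P)² = -38.7135. At P = 377, D = 52302.
Ed = (dD/dP)·(P/D) = (-38.7135) × (377/52302) = -0.2790…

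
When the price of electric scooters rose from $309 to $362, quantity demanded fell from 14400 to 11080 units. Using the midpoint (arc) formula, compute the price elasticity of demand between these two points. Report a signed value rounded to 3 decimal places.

%ΔQ = (11080 − 14400) / [(14400 + 11080)/2] = -3320/12740 = -0.260596…
%ΔP = (362 − 309) / [(309 + 362)/2] = 53/335.5 = 0.157973…
Arc Ed = %ΔQ / %ΔP = (-3320/12740) / (53/335.5) = -1.64962…

-1.650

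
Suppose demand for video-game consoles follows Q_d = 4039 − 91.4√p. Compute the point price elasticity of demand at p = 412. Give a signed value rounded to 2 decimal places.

dQ_d/dp = −91.4/(2√p) = -2.25148. At p = 412, Q_d = 2183.78.
Ed = (dQ_d/dp)·(p/Q_d) = (-2.25148) × (412/2183.78) = -0.4247…

-0.42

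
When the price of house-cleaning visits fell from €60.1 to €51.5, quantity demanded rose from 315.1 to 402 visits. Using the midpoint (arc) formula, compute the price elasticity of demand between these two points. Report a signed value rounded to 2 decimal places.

%ΔQ = (402 − 315.1) / [(315.1 + 402)/2] = 86.9/358.55 = 0.242365…
%ΔP = (51.5 − 60.1) / [(60.1 + 51.5)/2] = -8.6/55.8 = -0.154121…
Arc Ed = %ΔQ / %ΔP = (86.9/358.55) / (-8.6/55.8) = -1.5725…

-1.57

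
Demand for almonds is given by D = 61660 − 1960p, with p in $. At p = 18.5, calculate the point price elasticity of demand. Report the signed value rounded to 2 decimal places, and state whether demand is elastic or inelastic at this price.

dD/dp = −1960. At p = 18.5, D = 61660 − 1960(18.5) = 25400.
Ed = (dD/dp)·(p/D) = −1960 × (18.5/25400) = -1.4275…
|Ed| = 1.43 > 1, so demand is elastic.

-1.43; elastic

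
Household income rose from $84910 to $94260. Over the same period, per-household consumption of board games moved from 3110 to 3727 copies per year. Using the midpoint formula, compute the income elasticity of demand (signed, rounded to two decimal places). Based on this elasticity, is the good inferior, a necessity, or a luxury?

%ΔQ = (3727 − 3110)/[( 3110 + 3727)/2] = 617/3418.5 = 0.180488…
%ΔIncome = (94260 − 84910)/[( 84910 + 94260)/2] = 9350/89585 = 0.104370…
E_income = (617/3418.5) / (9350/89585) = 1.7293…
E_income > 1 ⇒ normal good, luxury.

1.73; luxury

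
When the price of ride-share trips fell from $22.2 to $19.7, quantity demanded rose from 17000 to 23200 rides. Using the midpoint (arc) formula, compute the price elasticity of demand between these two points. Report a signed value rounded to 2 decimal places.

-2.58

%ΔQ = (23200 − 17000) / [(17000 + 23200)/2] = 6200/20100 = 0.308457…
%ΔP = (19.7 − 22.2) / [(22.2 + 19.7)/2] = -2.5/20.95 = -0.119331…
Arc Ed = %ΔQ / %ΔP = (6200/20100) / (-2.5/20.95) = -2.5848…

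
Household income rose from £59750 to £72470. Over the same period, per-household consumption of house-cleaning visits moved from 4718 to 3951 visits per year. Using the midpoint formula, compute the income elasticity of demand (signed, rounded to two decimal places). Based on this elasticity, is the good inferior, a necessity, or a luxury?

-0.92; inferior

%ΔQ = (3951 − 4718)/[( 4718 + 3951)/2] = -767/4334.5 = -0.176952…
%ΔIncome = (72470 − 59750)/[( 59750 + 72470)/2] = 12720/66110 = 0.192406…
E_income = (-767/4334.5) / (12720/66110) = -0.9196…
E_income < 0 ⇒ inferior good.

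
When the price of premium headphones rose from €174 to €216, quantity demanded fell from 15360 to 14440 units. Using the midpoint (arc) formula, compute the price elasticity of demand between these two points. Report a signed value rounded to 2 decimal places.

%ΔQ = (14440 − 15360) / [(15360 + 14440)/2] = -920/14900 = -0.061744…
%ΔP = (216 − 174) / [(174 + 216)/2] = 42/195 = 0.215384…
Arc Ed = %ΔQ / %ΔP = (-920/14900) / (42/195) = -0.2866…

-0.29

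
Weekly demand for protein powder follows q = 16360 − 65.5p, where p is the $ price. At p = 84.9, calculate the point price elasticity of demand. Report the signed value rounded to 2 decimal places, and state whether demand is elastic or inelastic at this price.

-0.51; inelastic

dq/dp = −65.5. At p = 84.9, q = 16360 − 65.5(84.9) = 10799.05.
Ed = (dq/dp)·(p/q) = −65.5 × (84.9/10799.05) = -0.5149…
|Ed| = 0.51 < 1, so demand is inelastic.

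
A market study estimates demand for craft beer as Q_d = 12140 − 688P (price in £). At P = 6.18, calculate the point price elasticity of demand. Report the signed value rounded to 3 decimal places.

-0.539

dQ_d/dP = −688. At P = 6.18, Q_d = 12140 − 688(6.18) = 7888.16.
Ed = (dQ_d/dP)·(P/Q_d) = −688 × (6.18/7888.16) = -0.53901…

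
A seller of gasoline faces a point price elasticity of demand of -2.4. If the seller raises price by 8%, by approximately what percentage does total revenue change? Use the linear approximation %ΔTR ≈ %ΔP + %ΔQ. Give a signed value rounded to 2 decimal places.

-11.20%

%ΔQ ≈ Ed × %ΔP = (-2.4) × (+8%) = -19.2000%
%ΔTR ≈ %ΔP + %ΔQ = (+8%) + (-19.2000%) = -11.2000%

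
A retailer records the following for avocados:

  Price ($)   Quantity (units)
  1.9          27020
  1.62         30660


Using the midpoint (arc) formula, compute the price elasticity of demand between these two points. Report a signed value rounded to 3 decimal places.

%ΔQ = (30660 − 27020) / [(27020 + 30660)/2] = 3640/28840 = 0.126213…
%ΔP = (1.62 − 1.9) / [(1.9 + 1.62)/2] = -0.28/1.76 = -0.159090…
Arc Ed = %ΔQ / %ΔP = (3640/28840) / (-0.28/1.76) = -0.79334…

-0.793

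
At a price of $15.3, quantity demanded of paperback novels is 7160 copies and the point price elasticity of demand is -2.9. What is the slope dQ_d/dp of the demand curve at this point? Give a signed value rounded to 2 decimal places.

Ed = (dQ_d/dp)·(p/Q_d) ⇒ dQ_d/dp = Ed·Q_d/p = (-2.9)·7160/15.3 = -1357.1241…

-1357.12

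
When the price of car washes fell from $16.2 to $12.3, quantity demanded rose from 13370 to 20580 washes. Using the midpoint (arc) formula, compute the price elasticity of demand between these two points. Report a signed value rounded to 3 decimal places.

%ΔQ = (20580 − 13370) / [(13370 + 20580)/2] = 7210/16975 = 0.424742…
%ΔP = (12.3 − 16.2) / [(16.2 + 12.3)/2] = -3.9/14.25 = -0.273684…
Arc Ed = %ΔQ / %ΔP = (7210/16975) / (-3.9/14.25) = -1.55194…

-1.552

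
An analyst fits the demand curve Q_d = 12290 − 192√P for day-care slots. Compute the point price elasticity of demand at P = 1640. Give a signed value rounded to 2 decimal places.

dQ_d/dP = −192/(2√P) = -2.37055. At P = 1640, Q_d = 4514.59.
Ed = (dQ_d/dP)·(P/Q_d) = (-2.37055) × (1640/4514.59) = -0.8611…

-0.86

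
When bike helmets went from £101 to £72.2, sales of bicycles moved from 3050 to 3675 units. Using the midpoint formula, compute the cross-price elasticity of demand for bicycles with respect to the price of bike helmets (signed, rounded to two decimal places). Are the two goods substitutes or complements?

-0.56; complements

%ΔQ_{bicycles} = (3675 − 3050)/avg = 625/3362.5 = 0.185873…
%ΔP_{bike helmets} = (72.2 − 101)/avg = -28.8/86.6 = -0.332563…
E_cross = (625/3362.5) / (-28.8/86.6) = -0.5589…
E_cross < 0 ⇒ the goods are complements.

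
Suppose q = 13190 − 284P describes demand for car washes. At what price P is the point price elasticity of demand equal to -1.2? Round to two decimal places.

Ed = −284P/(13190 − 284P). Set this equal to -1.2:
284P = 1.2·(13190 − 284P) ⇒ 284P(1 + 1.2) = 1.2·13190
P = 1.2·13190 / (284·2.2) = 25.3329…

25.33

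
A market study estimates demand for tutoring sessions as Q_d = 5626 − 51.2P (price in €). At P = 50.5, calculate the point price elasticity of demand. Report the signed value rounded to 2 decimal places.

dQ_d/dP = −51.2. At P = 50.5, Q_d = 5626 − 51.2(50.5) = 3040.4.
Ed = (dQ_d/dP)·(P/Q_d) = −51.2 × (50.5/3040.4) = -0.8504…

-0.85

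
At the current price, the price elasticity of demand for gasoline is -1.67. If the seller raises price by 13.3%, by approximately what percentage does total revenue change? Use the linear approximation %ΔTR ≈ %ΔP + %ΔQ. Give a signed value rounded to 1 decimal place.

%ΔQ ≈ Ed × %ΔP = (-1.67) × (+13.3%) = -22.2110%
%ΔTR ≈ %ΔP + %ΔQ = (+13.3%) + (-22.2110%) = -8.9110%

-8.9%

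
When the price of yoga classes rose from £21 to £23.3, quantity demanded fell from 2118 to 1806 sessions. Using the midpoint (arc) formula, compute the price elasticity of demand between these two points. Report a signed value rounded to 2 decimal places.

%ΔQ = (1806 − 2118) / [(2118 + 1806)/2] = -312/1962 = -0.159021…
%ΔP = (23.3 − 21) / [(21 + 23.3)/2] = 2.3/22.15 = 0.103837…
Arc Ed = %ΔQ / %ΔP = (-312/1962) / (2.3/22.15) = -1.5314…

-1.53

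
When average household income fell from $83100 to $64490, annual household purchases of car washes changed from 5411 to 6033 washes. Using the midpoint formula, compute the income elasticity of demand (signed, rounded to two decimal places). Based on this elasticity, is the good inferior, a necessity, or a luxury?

%ΔQ = (6033 − 5411)/[( 5411 + 6033)/2] = 622/5722 = 0.108703…
%ΔIncome = (64490 − 83100)/[( 83100 + 64490)/2] = -18610/73795 = -0.252185…
E_income = (622/5722) / (-18610/73795) = -0.4310…
E_income < 0 ⇒ inferior good.

-0.43; inferior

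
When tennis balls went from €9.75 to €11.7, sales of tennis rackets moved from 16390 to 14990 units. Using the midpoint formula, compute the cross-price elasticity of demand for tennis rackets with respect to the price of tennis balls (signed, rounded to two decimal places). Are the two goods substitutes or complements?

%ΔQ_{tennis rackets} = (14990 − 16390)/avg = -1400/15690 = -0.089228…
%ΔP_{tennis balls} = (11.7 − 9.75)/avg = 1.95/10.725 = 0.181818…
E_cross = (-1400/15690) / (1.95/10.725) = -0.4907…
E_cross < 0 ⇒ the goods are complements.

-0.49; complements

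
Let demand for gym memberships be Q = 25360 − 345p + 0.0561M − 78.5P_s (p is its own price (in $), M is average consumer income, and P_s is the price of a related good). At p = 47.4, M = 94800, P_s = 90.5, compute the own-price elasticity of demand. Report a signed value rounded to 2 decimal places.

-2.26

At the given values, Q = 25360 − 345(47.4) + 0.0561(94800) − 78.5(90.5) = 7221.03.
∂Q/∂p = −345.
E = (-345) × (47.4/7221.03) = -2.2646…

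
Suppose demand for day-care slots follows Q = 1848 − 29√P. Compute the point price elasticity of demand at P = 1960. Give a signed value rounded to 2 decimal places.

dQ/dP = −29/(2√P) = -0.327522. At P = 1960, Q = 564.115.
Ed = (dQ/dP)·(P/Q) = (-0.327522) × (1960/564.115) = -1.1379…

-1.14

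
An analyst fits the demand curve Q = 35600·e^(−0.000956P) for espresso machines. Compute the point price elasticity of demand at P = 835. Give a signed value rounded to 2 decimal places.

-0.80

dQ/dP = −0.000956·Q = -15.3189. At P = 835, Q = 16024.
Ed = (dQ/dP)·(P/Q) = (-15.3189) × (835/16024) = -0.7982…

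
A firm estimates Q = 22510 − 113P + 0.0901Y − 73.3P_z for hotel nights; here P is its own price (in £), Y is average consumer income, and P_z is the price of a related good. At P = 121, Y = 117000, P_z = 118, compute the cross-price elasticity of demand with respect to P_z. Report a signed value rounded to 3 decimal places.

-0.806

At the given values, Q = 22510 − 113(121) + 0.0901(117000) − 73.3(118) = 10729.3.
∂Q/∂P_z = -73.3.
E = (-73.3) × (118/10729.3) = -0.80614…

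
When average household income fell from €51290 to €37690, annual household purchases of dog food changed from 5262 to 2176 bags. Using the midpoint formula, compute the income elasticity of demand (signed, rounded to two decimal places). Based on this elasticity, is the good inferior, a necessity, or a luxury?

2.71; luxury

%ΔQ = (2176 − 5262)/[( 5262 + 2176)/2] = -3086/3719 = -0.829792…
%ΔIncome = (37690 − 51290)/[( 51290 + 37690)/2] = -13600/44490 = -0.305686…
E_income = (-3086/3719) / (-13600/44490) = 2.7145…
E_income > 1 ⇒ normal good, luxury.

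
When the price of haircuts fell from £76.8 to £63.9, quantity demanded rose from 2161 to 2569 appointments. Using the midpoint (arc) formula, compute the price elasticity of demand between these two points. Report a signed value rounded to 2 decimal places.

-0.94

%ΔQ = (2569 − 2161) / [(2161 + 2569)/2] = 408/2365 = 0.172515…
%ΔP = (63.9 − 76.8) / [(76.8 + 63.9)/2] = -12.9/70.35 = -0.183368…
Arc Ed = %ΔQ / %ΔP = (408/2365) / (-12.9/70.35) = -0.9408…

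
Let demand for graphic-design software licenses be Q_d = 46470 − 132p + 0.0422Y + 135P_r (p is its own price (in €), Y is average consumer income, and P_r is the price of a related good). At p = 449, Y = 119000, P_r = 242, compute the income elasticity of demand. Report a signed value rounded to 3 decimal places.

At the given values, Q_d = 46470 − 132(449) + 0.0422(119000) + 135(242) = 24893.8.
∂Q_d/∂Y = 0.0422.
E = (0.0422) × (119000/24893.8) = 0.20172…

0.202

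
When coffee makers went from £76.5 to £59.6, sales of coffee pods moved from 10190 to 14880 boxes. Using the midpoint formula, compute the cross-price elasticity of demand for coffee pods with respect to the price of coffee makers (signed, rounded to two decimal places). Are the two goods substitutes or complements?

-1.51; complements

%ΔQ_{coffee pods} = (14880 − 10190)/avg = 4690/12535 = 0.374152…
%ΔP_{coffee makers} = (59.6 − 76.5)/avg = -16.9/68.05 = -0.248346…
E_cross = (4690/12535) / (-16.9/68.05) = -1.5065…
E_cross < 0 ⇒ the goods are complements.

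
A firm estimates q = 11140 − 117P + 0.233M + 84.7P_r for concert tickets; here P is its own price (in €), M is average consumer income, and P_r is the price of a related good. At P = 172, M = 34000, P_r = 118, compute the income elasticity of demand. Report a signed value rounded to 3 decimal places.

At the given values, q = 11140 − 117(172) + 0.233(34000) + 84.7(118) = 8932.6.
∂q/∂M = 0.233.
E = (0.233) × (34000/8932.6) = 0.88686…

0.887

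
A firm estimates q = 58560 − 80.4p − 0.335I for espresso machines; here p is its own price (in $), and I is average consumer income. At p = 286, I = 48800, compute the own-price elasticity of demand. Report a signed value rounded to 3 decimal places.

-1.197

At the given values, q = 58560 − 80.4(286) − 0.335(48800) = 19217.6.
∂q/∂p = −80.4.
E = (-80.4) × (286/19217.6) = -1.19652…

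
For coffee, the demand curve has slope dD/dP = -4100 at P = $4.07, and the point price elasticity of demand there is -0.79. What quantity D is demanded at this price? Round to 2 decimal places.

21122.78

Ed = (dD/dP)·(P/D) ⇒ D = (dD/dP)·P/Ed = (-4100)·4.07/(-0.79) = 21122.7848…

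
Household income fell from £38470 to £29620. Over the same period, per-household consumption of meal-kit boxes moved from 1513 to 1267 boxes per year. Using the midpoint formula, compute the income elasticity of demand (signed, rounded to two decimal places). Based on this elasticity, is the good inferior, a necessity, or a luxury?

%ΔQ = (1267 − 1513)/[( 1513 + 1267)/2] = -246/1390 = -0.176978…
%ΔIncome = (29620 − 38470)/[( 38470 + 29620)/2] = -8850/34045 = -0.259950…
E_income = (-246/1390) / (-8850/34045) = 0.6808…
0 < E_income < 1 ⇒ normal good, necessity.

0.68; necessity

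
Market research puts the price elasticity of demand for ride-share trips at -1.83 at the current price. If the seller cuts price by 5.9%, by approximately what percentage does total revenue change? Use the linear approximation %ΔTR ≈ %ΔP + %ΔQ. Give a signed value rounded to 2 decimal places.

%ΔQ ≈ Ed × %ΔP = (-1.83) × (-5.9%) = +10.7970%
%ΔTR ≈ %ΔP + %ΔQ = (-5.9%) + (+10.7970%) = +4.8970%

+4.90%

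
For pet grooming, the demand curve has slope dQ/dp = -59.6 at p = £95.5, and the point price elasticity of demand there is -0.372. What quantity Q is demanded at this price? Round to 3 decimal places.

15300.538

Ed = (dQ/dp)·(p/Q) ⇒ Q = (dQ/dp)·p/Ed = (-59.6)·95.5/(-0.372) = 15300.53763…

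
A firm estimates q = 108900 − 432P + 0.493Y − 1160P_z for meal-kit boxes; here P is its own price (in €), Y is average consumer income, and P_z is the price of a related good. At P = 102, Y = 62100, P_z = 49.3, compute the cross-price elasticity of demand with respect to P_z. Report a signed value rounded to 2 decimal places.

At the given values, q = 108900 − 432(102) + 0.493(62100) − 1160(49.3) = 38263.3.
∂q/∂P_z = -1160.
E = (-1160) × (49.3/38263.3) = -1.4945…

-1.49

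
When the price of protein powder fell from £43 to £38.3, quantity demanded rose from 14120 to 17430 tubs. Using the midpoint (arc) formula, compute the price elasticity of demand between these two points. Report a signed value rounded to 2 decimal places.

-1.81

%ΔQ = (17430 − 14120) / [(14120 + 17430)/2] = 3310/15775 = 0.209825…
%ΔP = (38.3 − 43) / [(43 + 38.3)/2] = -4.7/40.65 = -0.115621…
Arc Ed = %ΔQ / %ΔP = (3310/15775) / (-4.7/40.65) = -1.8147…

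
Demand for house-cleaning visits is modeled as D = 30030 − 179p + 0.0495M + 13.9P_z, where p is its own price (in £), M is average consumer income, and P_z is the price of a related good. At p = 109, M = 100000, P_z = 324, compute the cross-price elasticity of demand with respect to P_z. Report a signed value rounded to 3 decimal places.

0.225

At the given values, D = 30030 − 179(109) + 0.0495(100000) + 13.9(324) = 19972.6.
∂D/∂P_z = 13.9.
E = (13.9) × (324/19972.6) = 0.22548…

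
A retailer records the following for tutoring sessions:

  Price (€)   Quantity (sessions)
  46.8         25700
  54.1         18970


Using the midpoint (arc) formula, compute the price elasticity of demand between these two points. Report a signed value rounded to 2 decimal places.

-2.08

%ΔQ = (18970 − 25700) / [(25700 + 18970)/2] = -6730/22335 = -0.301320…
%ΔP = (54.1 − 46.8) / [(46.8 + 54.1)/2] = 7.3/50.45 = 0.144697…
Arc Ed = %ΔQ / %ΔP = (-6730/22335) / (7.3/50.45) = -2.0824…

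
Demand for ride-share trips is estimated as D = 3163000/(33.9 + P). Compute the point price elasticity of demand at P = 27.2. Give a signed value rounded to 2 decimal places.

-0.45

dD/dP = −3163000/(33.9 + P)² = -847.26. At P = 27.2, D = 51767.6.
Ed = (dD/dP)·(P/D) = (-847.26) × (27.2/51767.6) = -0.4451…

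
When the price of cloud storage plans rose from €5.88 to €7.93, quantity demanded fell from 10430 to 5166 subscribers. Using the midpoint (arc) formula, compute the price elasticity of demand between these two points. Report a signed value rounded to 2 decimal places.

%ΔQ = (5166 − 10430) / [(10430 + 5166)/2] = -5264/7798 = -0.675044…
%ΔP = (7.93 − 5.88) / [(5.88 + 7.93)/2] = 2.05/6.905 = 0.296886…
Arc Ed = %ΔQ / %ΔP = (-5264/7798) / (2.05/6.905) = -2.2737…

-2.27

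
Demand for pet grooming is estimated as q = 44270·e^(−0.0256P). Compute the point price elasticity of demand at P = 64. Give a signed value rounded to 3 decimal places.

-1.638

dq/dP = −0.0256·q = -220.192. At P = 64, q = 8601.25.
Ed = (dq/dP)·(P/q) = (-220.192) × (64/8601.25) = -1.6384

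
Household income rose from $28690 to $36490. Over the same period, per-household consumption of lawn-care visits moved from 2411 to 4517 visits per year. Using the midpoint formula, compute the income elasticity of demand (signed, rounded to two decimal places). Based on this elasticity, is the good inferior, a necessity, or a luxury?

2.54; luxury

%ΔQ = (4517 − 2411)/[( 2411 + 4517)/2] = 2106/3464 = 0.607967…
%ΔIncome = (36490 − 28690)/[( 28690 + 36490)/2] = 7800/32590 = 0.239337…
E_income = (2106/3464) / (7800/32590) = 2.5402…
E_income > 1 ⇒ normal good, luxury.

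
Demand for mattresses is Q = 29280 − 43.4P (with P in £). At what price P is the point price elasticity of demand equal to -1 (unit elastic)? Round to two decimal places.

Ed = −43.4P/(29280 − 43.4P). Set this equal to -1:
43.4P = 1·(29280 − 43.4P) ⇒ 43.4P(1 + 1) = 1·29280
P = 1·29280 / (43.4·2) = 337.3271…

337.33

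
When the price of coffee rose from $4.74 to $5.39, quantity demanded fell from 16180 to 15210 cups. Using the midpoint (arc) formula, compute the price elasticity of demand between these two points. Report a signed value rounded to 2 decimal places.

%ΔQ = (15210 − 16180) / [(16180 + 15210)/2] = -970/15695 = -0.061803…
%ΔP = (5.39 − 4.74) / [(4.74 + 5.39)/2] = 0.65/5.065 = 0.128331…
Arc Ed = %ΔQ / %ΔP = (-970/15695) / (0.65/5.065) = -0.4815…

-0.48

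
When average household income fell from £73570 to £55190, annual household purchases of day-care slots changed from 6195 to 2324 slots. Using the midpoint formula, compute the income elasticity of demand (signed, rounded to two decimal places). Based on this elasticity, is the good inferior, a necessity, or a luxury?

3.18; luxury

%ΔQ = (2324 − 6195)/[( 6195 + 2324)/2] = -3871/4259.5 = -0.908792…
%ΔIncome = (55190 − 73570)/[( 73570 + 55190)/2] = -18380/64380 = -0.285492…
E_income = (-3871/4259.5) / (-18380/64380) = 3.1832…
E_income > 1 ⇒ normal good, luxury.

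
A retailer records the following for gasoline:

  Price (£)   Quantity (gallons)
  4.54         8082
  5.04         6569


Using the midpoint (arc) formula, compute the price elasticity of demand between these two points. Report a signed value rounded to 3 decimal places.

-1.979

%ΔQ = (6569 − 8082) / [(8082 + 6569)/2] = -1513/7325.5 = -0.206538…
%ΔP = (5.04 − 4.54) / [(4.54 + 5.04)/2] = 0.5/4.79 = 0.104384…
Arc Ed = %ΔQ / %ΔP = (-1513/7325.5) / (0.5/4.79) = -1.97864…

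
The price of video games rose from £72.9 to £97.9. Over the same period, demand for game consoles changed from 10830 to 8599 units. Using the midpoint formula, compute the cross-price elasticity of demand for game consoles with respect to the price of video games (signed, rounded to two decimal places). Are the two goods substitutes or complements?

%ΔQ_{game consoles} = (8599 − 10830)/avg = -2231/9714.5 = -0.229656…
%ΔP_{video games} = (97.9 − 72.9)/avg = 25/85.4 = 0.292740…
E_cross = (-2231/9714.5) / (25/85.4) = -0.7845…
E_cross < 0 ⇒ the goods are complements.

-0.78; complements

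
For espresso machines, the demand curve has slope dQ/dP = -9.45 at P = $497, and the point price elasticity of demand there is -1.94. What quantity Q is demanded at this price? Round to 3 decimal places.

2420.954

Ed = (dQ/dP)·(P/Q) ⇒ Q = (dQ/dP)·P/Ed = (-9.45)·497/(-1.94) = 2420.95360…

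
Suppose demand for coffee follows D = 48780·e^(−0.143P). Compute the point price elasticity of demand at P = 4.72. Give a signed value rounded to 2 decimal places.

dD/dP = −0.143·D = -3551.78. At P = 4.72, D = 24837.6.
Ed = (dD/dP)·(P/D) = (-3551.78) × (4.72/24837.6) = -0.6749…

-0.67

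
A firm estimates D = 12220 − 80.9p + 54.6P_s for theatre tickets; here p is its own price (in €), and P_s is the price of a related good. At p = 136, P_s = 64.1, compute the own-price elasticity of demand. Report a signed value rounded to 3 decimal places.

-2.332

At the given values, D = 12220 − 80.9(136) + 54.6(64.1) = 4717.46.
∂D/∂p = −80.9.
E = (-80.9) × (136/4717.46) = -2.33227…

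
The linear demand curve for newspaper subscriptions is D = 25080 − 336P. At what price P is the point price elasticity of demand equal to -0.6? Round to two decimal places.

Ed = −336P/(25080 − 336P). Set this equal to -0.6:
336P = 0.6·(25080 − 336P) ⇒ 336P(1 + 0.6) = 0.6·25080
P = 0.6·25080 / (336·1.6) = 27.9910…

27.99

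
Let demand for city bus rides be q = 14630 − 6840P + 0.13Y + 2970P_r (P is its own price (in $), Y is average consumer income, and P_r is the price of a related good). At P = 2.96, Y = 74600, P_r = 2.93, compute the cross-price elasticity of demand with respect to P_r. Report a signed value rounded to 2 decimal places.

At the given values, q = 14630 − 6840(2.96) + 0.13(74600) + 2970(2.93) = 12783.7.
∂q/∂P_r = 2970.
E = (2970) × (2.93/12783.7) = 0.6807…

0.68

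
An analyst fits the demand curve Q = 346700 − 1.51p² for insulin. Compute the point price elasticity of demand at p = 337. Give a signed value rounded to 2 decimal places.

-1.96

dQ/dp = −2·1.51·p = -1017.74. At p = 337, Q = 175210.81.
Ed = (dQ/dp)·(p/Q) = (-1017.74) × (337/175210.81) = -1.9575…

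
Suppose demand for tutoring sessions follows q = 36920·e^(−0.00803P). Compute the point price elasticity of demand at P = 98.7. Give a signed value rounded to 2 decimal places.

-0.79

dq/dP = −0.00803·q = -134.206. At P = 98.7, q = 16713.1.
Ed = (dq/dP)·(P/q) = (-134.206) × (98.7/16713.1) = -0.7925…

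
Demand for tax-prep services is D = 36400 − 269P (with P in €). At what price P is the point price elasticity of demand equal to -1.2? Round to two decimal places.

Ed = −269P/(36400 − 269P). Set this equal to -1.2:
269P = 1.2·(36400 − 269P) ⇒ 269P(1 + 1.2) = 1.2·36400
P = 1.2·36400 / (269·2.2) = 73.8087…

73.81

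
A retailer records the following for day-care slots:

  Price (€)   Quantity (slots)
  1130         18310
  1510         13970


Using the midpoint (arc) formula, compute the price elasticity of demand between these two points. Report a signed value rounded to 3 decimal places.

%ΔQ = (13970 − 18310) / [(18310 + 13970)/2] = -4340/16140 = -0.268897…
%ΔP = (1510 − 1130) / [(1130 + 1510)/2] = 380/1320 = 0.287878…
Arc Ed = %ΔQ / %ΔP = (-4340/16140) / (380/1320) = -0.93406…

-0.934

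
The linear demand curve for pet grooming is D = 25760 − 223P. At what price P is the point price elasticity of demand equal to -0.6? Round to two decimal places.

43.32

Ed = −223P/(25760 − 223P). Set this equal to -0.6:
223P = 0.6·(25760 − 223P) ⇒ 223P(1 + 0.6) = 0.6·25760
P = 0.6·25760 / (223·1.6) = 43.3183…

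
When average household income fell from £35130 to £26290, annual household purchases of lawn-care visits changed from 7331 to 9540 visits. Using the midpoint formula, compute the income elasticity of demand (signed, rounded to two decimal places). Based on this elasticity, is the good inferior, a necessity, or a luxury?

-0.91; inferior

%ΔQ = (9540 − 7331)/[( 7331 + 9540)/2] = 2209/8435.5 = 0.261869…
%ΔIncome = (26290 − 35130)/[( 35130 + 26290)/2] = -8840/30710 = -0.287854…
E_income = (2209/8435.5) / (-8840/30710) = -0.9097…
E_income < 0 ⇒ inferior good.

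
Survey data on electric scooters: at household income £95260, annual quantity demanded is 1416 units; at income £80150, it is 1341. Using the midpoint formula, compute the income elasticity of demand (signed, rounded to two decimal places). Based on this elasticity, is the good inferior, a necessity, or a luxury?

%ΔQ = (1341 − 1416)/[( 1416 + 1341)/2] = -75/1378.5 = -0.054406…
%ΔIncome = (80150 − 95260)/[( 95260 + 80150)/2] = -15110/87705 = -0.172282…
E_income = (-75/1378.5) / (-15110/87705) = 0.3158…
0 < E_income < 1 ⇒ normal good, necessity.

0.32; necessity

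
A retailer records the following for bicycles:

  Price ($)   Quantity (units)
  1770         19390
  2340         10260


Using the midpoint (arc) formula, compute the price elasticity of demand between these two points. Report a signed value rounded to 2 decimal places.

-2.22

%ΔQ = (10260 − 19390) / [(19390 + 10260)/2] = -9130/14825 = -0.615851…
%ΔP = (2340 − 1770) / [(1770 + 2340)/2] = 570/2055 = 0.277372…
Arc Ed = %ΔQ / %ΔP = (-9130/14825) / (570/2055) = -2.2203…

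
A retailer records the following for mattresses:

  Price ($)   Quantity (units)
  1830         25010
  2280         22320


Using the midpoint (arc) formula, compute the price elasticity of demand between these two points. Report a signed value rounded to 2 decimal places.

%ΔQ = (22320 − 25010) / [(25010 + 22320)/2] = -2690/23665 = -0.113669…
%ΔP = (2280 − 1830) / [(1830 + 2280)/2] = 450/2055 = 0.218978…
Arc Ed = %ΔQ / %ΔP = (-2690/23665) / (450/2055) = -0.5190…

-0.52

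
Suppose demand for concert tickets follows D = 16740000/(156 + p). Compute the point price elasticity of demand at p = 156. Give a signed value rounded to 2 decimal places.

dD/dp = −16740000/(156 + p)² = -171.967. At p = 156, D = 53653.8.
Ed = (dD/dp)·(p/D) = (-171.967) × (156/53653.8) = -0.5

-0.50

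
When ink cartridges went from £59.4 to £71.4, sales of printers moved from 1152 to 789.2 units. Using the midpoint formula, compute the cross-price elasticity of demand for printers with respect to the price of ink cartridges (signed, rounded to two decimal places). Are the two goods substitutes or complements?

-2.04; complements

%ΔQ_{printers} = (789.2 − 1152)/avg = -362.8/970.6 = -0.373789…
%ΔP_{ink cartridges} = (71.4 − 59.4)/avg = 12/65.4 = 0.183486…
E_cross = (-362.8/970.6) / (12/65.4) = -2.0371…
E_cross < 0 ⇒ the goods are complements.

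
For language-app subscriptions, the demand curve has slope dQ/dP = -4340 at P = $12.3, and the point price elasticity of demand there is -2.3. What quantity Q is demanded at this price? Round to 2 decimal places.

Ed = (dQ/dP)·(P/Q) ⇒ Q = (dQ/dP)·P/Ed = (-4340)·12.3/(-2.3) = 23209.5652…

23209.57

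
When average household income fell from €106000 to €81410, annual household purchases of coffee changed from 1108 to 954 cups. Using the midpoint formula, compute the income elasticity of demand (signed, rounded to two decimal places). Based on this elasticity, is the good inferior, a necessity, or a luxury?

%ΔQ = (954 − 1108)/[( 1108 + 954)/2] = -154/1031 = -0.149369…
%ΔIncome = (81410 − 106000)/[( 106000 + 81410)/2] = -24590/93705 = -0.262419…
E_income = (-154/1031) / (-24590/93705) = 0.5692…
0 < E_income < 1 ⇒ normal good, necessity.

0.57; necessity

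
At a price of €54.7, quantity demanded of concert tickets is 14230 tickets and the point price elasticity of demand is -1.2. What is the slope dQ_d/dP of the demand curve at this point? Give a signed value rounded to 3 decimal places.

-312.176

Ed = (dQ_d/dP)·(P/Q_d) ⇒ dQ_d/dP = Ed·Q_d/P = (-1.2)·14230/54.7 = -312.17550…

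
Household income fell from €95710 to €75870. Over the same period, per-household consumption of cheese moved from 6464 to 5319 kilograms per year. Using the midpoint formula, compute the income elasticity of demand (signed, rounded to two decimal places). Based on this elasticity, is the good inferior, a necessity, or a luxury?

0.84; necessity

%ΔQ = (5319 − 6464)/[( 6464 + 5319)/2] = -1145/5891.5 = -0.194347…
%ΔIncome = (75870 − 95710)/[( 95710 + 75870)/2] = -19840/85790 = -0.231262…
E_income = (-1145/5891.5) / (-19840/85790) = 0.8403…
0 < E_income < 1 ⇒ normal good, necessity.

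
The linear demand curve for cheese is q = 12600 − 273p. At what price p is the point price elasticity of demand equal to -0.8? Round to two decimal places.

Ed = −273p/(12600 − 273p). Set this equal to -0.8:
273p = 0.8·(12600 − 273p) ⇒ 273p(1 + 0.8) = 0.8·12600
p = 0.8·12600 / (273·1.8) = 20.5128…

20.51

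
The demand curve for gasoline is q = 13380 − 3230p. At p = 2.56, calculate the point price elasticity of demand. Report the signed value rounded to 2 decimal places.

dq/dp = −3230. At p = 2.56, q = 13380 − 3230(2.56) = 5111.2.
Ed = (dq/dp)·(p/q) = −3230 × (2.56/5111.2) = -1.6177…

-1.62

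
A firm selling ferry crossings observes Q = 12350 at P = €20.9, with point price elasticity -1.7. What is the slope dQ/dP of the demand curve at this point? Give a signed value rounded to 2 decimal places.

Ed = (dQ/dP)·(P/Q) ⇒ dQ/dP = Ed·Q/P = (-1.7)·12350/20.9 = -1004.5454…

-1004.55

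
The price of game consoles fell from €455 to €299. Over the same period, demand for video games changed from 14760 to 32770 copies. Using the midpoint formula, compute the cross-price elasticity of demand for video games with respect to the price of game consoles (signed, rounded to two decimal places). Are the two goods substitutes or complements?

%ΔQ_{video games} = (32770 − 14760)/avg = 18010/23765 = 0.757837…
%ΔP_{game consoles} = (299 − 455)/avg = -156/377 = -0.413793…
E_cross = (18010/23765) / (-156/377) = -1.8314…
E_cross < 0 ⇒ the goods are complements.

-1.83; complements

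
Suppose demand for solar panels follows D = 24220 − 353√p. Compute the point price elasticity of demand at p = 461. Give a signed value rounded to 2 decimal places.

-0.23

dD/dp = −353/(2√p) = -8.22042. At p = 461, D = 16640.8.
Ed = (dD/dp)·(p/D) = (-8.22042) × (461/16640.8) = -0.2277…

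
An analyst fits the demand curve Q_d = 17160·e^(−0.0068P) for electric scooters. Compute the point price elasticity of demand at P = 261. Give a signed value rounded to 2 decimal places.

dQ_d/dP = −0.0068·Q_d = -19.7806. At P = 261, Q_d = 2908.92.
Ed = (dQ_d/dP)·(P/Q_d) = (-19.7806) × (261/2908.92) = -1.7748

-1.77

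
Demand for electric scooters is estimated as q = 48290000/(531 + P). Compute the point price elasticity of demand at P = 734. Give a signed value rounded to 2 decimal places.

dq/dP = −48290000/(531 + P)² = -30.177. At P = 734, q = 38173.9.
Ed = (dq/dP)·(P/q) = (-30.177) × (734/38173.9) = -0.5802…

-0.58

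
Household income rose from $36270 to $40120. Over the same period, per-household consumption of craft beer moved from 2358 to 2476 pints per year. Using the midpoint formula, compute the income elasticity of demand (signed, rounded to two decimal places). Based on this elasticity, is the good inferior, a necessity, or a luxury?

%ΔQ = (2476 − 2358)/[( 2358 + 2476)/2] = 118/2417 = 0.048820…
%ΔIncome = (40120 − 36270)/[( 36270 + 40120)/2] = 3850/38195 = 0.100798…
E_income = (118/2417) / (3850/38195) = 0.4843…
0 < E_income < 1 ⇒ normal good, necessity.

0.48; necessity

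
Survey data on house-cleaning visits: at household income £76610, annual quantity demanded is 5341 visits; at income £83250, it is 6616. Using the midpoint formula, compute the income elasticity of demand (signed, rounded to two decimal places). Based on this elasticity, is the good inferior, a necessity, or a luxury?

2.57; luxury

%ΔQ = (6616 − 5341)/[( 5341 + 6616)/2] = 1275/5978.5 = 0.213264…
%ΔIncome = (83250 − 76610)/[( 76610 + 83250)/2] = 6640/79930 = 0.083072…
E_income = (1275/5978.5) / (6640/79930) = 2.5671…
E_income > 1 ⇒ normal good, luxury.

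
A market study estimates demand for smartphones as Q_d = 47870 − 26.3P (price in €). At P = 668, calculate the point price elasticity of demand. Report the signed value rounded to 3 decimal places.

-0.580

dQ_d/dP = −26.3. At P = 668, Q_d = 47870 − 26.3(668) = 30301.6.
Ed = (dQ_d/dP)·(P/Q_d) = −26.3 × (668/30301.6) = -0.57978…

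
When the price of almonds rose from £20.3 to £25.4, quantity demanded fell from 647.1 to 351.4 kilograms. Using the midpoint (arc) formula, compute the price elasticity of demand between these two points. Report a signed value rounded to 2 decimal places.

-2.65

%ΔQ = (351.4 − 647.1) / [(647.1 + 351.4)/2] = -295.7/499.25 = -0.592288…
%ΔP = (25.4 − 20.3) / [(20.3 + 25.4)/2] = 5.1/22.85 = 0.223194…
Arc Ed = %ΔQ / %ΔP = (-295.7/499.25) / (5.1/22.85) = -2.6536…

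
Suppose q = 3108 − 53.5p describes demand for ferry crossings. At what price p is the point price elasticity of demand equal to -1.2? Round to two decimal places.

31.69

Ed = −53.5p/(3108 − 53.5p). Set this equal to -1.2:
53.5p = 1.2·(3108 − 53.5p) ⇒ 53.5p(1 + 1.2) = 1.2·3108
p = 1.2·3108 / (53.5·2.2) = 31.6873…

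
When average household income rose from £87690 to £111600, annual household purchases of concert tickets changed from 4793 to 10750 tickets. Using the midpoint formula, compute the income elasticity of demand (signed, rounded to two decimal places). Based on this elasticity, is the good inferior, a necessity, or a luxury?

%ΔQ = (10750 − 4793)/[( 4793 + 10750)/2] = 5957/7771.5 = 0.766518…
%ΔIncome = (111600 − 87690)/[( 87690 + 111600)/2] = 23910/99645 = 0.239951…
E_income = (5957/7771.5) / (23910/99645) = 3.1944…
E_income > 1 ⇒ normal good, luxury.

3.19; luxury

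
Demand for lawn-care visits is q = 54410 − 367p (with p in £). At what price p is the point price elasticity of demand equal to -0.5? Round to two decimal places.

Ed = −367p/(54410 − 367p). Set this equal to -0.5:
367p = 0.5·(54410 − 367p) ⇒ 367p(1 + 0.5) = 0.5·54410
p = 0.5·54410 / (367·1.5) = 49.4187…

49.42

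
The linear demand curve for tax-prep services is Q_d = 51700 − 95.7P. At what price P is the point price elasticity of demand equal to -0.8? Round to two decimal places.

240.10

Ed = −95.7P/(51700 − 95.7P). Set this equal to -0.8:
95.7P = 0.8·(51700 − 95.7P) ⇒ 95.7P(1 + 0.8) = 0.8·51700
P = 0.8·51700 / (95.7·1.8) = 240.1021…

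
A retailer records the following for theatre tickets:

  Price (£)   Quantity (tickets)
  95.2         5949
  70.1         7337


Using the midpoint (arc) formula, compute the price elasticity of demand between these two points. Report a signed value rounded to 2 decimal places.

%ΔQ = (7337 − 5949) / [(5949 + 7337)/2] = 1388/6643 = 0.208941…
%ΔP = (70.1 − 95.2) / [(95.2 + 70.1)/2] = -25.1/82.65 = -0.303690…
Arc Ed = %ΔQ / %ΔP = (1388/6643) / (-25.1/82.65) = -0.6880…

-0.69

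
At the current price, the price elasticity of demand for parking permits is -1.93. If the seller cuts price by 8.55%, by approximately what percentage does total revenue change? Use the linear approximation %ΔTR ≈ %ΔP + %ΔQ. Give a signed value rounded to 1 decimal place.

%ΔQ ≈ Ed × %ΔP = (-1.93) × (-8.55%) = +16.5015%
%ΔTR ≈ %ΔP + %ΔQ = (-8.55%) + (+16.5015%) = +7.9515%

+8.0%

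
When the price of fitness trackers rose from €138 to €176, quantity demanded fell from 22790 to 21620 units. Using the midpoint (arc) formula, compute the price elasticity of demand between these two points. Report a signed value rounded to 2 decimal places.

-0.22

%ΔQ = (21620 − 22790) / [(22790 + 21620)/2] = -1170/22205 = -0.052690…
%ΔP = (176 − 138) / [(138 + 176)/2] = 38/157 = 0.242038…
Arc Ed = %ΔQ / %ΔP = (-1170/22205) / (38/157) = -0.2176…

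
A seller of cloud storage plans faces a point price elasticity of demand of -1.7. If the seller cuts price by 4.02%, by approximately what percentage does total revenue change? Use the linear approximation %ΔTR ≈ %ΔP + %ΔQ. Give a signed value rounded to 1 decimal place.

+2.8%

%ΔQ ≈ Ed × %ΔP = (-1.7) × (-4.02%) = +6.8340%
%ΔTR ≈ %ΔP + %ΔQ = (-4.02%) + (+6.8340%) = +2.8140%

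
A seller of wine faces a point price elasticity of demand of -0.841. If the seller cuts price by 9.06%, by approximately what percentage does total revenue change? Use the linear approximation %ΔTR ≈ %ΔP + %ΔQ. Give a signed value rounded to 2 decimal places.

-1.44%

%ΔQ ≈ Ed × %ΔP = (-0.841) × (-9.06%) = +7.6195%
%ΔTR ≈ %ΔP + %ΔQ = (-9.06%) + (+7.6195%) = -1.4405%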